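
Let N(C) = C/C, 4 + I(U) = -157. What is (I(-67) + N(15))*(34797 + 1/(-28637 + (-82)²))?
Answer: -122001065600/21913 ≈ -5.5675e+6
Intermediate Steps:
I(U) = -161 (I(U) = -4 - 157 = -161)
N(C) = 1
(I(-67) + N(15))*(34797 + 1/(-28637 + (-82)²)) = (-161 + 1)*(34797 + 1/(-28637 + (-82)²)) = -160*(34797 + 1/(-28637 + 6724)) = -160*(34797 + 1/(-21913)) = -160*(34797 - 1/21913) = -160*762506660/21913 = -122001065600/21913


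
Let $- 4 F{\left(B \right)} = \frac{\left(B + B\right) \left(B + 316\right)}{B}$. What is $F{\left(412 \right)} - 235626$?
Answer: $-235990$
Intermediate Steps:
$F{\left(B \right)} = -158 - \frac{B}{2}$ ($F{\left(B \right)} = - \frac{\left(B + B\right) \left(B + 316\right) \frac{1}{B}}{4} = - \frac{2 B \left(316 + B\right) \frac{1}{B}}{4} = - \frac{632 + 2 B}{4} = -158 - \frac{B}{2}$)
$F{\left(412 \right)} - 235626 = \left(-158 - 206\right) - 235626 = -364 - 235626 = -235990$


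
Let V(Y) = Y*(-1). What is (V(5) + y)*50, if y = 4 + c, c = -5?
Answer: -300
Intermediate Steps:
y = -1 (y = 4 - 5 = -1)
V(Y) = -Y
(V(5) + y)*50 = (-1*5 - 1)*50 = (-5 - 1)*50 = -6*50 = -300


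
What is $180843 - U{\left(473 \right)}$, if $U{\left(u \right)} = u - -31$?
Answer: $180339$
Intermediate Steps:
$U{\left(u \right)} = 31 + u$ ($U{\left(u \right)} = u + 31 = 31 + u$)
$180843 - U{\left(473 \right)} = 180843 - \left(31 + 473\right) = 180843 - 504 = 180339$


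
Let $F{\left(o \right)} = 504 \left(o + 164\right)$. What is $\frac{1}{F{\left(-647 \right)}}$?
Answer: $- \frac{1}{243432} \approx -4.1079 \cdot 10^{-6}$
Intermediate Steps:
$F{\left(o \right)} = 82656 + 504 o$ ($F{\left(o \right)} = 504 \left(164 + o\right) = 82656 + 504 o$)
$\frac{1}{F{\left(-647 \right)}} = \frac{1}{82656 + 504 \left(-647\right)} = \frac{1}{82656 - 326088} = \frac{1}{-243432} = - \frac{1}{243432}$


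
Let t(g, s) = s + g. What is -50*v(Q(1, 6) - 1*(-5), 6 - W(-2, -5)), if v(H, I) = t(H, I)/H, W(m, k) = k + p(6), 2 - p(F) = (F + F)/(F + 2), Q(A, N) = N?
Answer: -1075/11 ≈ -97.727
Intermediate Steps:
t(g, s) = g + s
p(F) = 2 - 2*F/(2 + F) (p(F) = 2 - (F + F)/(F + 2) = 2 - 2*F/(2 + F))
W(m, k) = 1/2 + k (W(m, k) = k + 4/(2 + 6) = k + 4/8 = k + 4*(1/8) = k + 1/2 = 1/2 + k)
v(H, I) = (H + I)/H
-50*v(Q(1, 6) - 1*(-5), 6 - W(-2, -5)) = -50*((6 - 1*(-5)) + (6 - (1/2 - 5)))/(6 - 1*(-5)) = -50*((6 + 5) + (6 - 1*(-9/2)))/(6 + 5) = -50*(11 + (6 + 9/2))/11 = -50*(11 + 21/2)/11 = -50*43/(11*2) = -50*43/22 = -1075/11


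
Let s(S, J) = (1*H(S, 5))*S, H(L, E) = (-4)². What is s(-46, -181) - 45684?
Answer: -46420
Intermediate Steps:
H(L, E) = 16
s(S, J) = 16*S (s(S, J) = (1*16)*S = 16*S)
s(-46, -181) - 45684 = 16*(-46) - 45684 = -736 - 45684 = -46420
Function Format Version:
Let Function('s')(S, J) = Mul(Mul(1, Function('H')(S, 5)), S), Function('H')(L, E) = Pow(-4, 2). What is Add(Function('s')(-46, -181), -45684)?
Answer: -46420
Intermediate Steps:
Function('H')(L, E) = 16
Function('s')(S, J) = Mul(16, S) (Function('s')(S, J) = Mul(Mul(1, 16), S) = Mul(16, S))
Add(Function('s')(-46, -181), -45684) = Add(Mul(16, -46), -45684) = Add(-736, -45684) = -46420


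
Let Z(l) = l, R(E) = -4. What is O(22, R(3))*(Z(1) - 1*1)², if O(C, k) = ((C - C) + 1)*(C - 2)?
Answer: 0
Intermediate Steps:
O(C, k) = -2 + C (O(C, k) = (0 + 1)*(-2 + C) = 1*(-2 + C) = -2 + C)
O(22, R(3))*(Z(1) - 1*1)² = (-2 + 22)*(1 - 1*1)² = 20*(1 - 1)² = 20*0² = 20*0 = 0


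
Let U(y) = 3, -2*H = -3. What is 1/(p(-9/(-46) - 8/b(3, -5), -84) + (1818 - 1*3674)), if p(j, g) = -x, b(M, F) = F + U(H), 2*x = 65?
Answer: -2/3777 ≈ -0.00052952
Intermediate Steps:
x = 65/2 (x = (½)*65 = 65/2 ≈ 32.500)
H = 3/2 (H = -½*(-3) = 3/2 ≈ 1.5000)
b(M, F) = 3 + F (b(M, F) = F + 3 = 3 + F)
p(j, g) = -65/2 (p(j, g) = -1*65/2 = -65/2)
1/(p(-9/(-46) - 8/b(3, -5), -84) + (1818 - 1*3674)) = 1/(-65/2 + (1818 - 1*3674)) = 1/(-65/2 + (1818 - 3674)) = 1/(-65/2 - 1856) = 1/(-3777/2) = -2/3777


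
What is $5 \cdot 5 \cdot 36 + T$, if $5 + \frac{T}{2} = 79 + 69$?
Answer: $1186$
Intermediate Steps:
$T = 286$ ($T = -10 + 2 \left(79 + 69\right) = -10 + 2 \cdot 148 = -10 + 296 = 286$)
$5 \cdot 5 \cdot 36 + T = 5 \cdot 5 \cdot 36 + 286 = 25 \cdot 36 + 286 = 900 + 286 = 1186$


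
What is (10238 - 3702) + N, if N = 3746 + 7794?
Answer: 18076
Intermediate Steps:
N = 11540
(10238 - 3702) + N = (10238 - 3702) + 11540 = 6536 + 11540 = 18076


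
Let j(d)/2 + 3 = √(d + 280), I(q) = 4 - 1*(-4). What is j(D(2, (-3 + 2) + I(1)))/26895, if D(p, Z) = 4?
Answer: -2/8965 + 4*√71/26895 ≈ 0.0010301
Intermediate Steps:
I(q) = 8 (I(q) = 4 + 4 = 8)
j(d) = -6 + 2*√(280 + d) (j(d) = -6 + 2*√(d + 280) = -6 + 2*√(280 + d))
j(D(2, (-3 + 2) + I(1)))/26895 = (-6 + 2*√(280 + 4))/26895 = (-6 + 2*√284)*(1/26895) = (-6 + 2*(2*√71))*(1/26895) = (-6 + 4*√71)*(1/26895) = -2/8965 + 4*√71/26895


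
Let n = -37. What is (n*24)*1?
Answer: -888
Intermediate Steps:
(n*24)*1 = -37*24*1 = -888*1 = -888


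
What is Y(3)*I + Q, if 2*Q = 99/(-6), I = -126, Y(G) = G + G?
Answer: -3057/4 ≈ -764.25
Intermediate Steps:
Y(G) = 2*G
Q = -33/4 (Q = (99/(-6))/2 = (99*(-⅙))/2 = (½)*(-33/2) = -33/4 ≈ -8.2500)
Y(3)*I + Q = (2*3)*(-126) - 33/4 = 6*(-126) - 33/4 = -756 - 33/4 = -3057/4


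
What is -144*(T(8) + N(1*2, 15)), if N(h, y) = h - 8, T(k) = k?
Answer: -288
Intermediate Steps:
N(h, y) = -8 + h
-144*(T(8) + N(1*2, 15)) = -144*(8 + (-8 + 1*2)) = -144*(8 + (-8 + 2)) = -144*(8 - 6) = -144*2 = -288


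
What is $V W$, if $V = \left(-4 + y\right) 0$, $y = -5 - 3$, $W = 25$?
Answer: $0$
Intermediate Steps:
$y = -8$ ($y = -5 - 3 = -8$)
$V = 0$ ($V = \left(-4 - 8\right) 0 = \left(-12\right) 0 = 0$)
$V W = 0 \cdot 25 = 0$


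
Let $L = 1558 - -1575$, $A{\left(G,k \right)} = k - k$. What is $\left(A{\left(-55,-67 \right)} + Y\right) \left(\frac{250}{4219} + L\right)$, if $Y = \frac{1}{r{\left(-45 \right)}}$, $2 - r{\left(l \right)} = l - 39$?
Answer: $\frac{13218377}{362834} \approx 36.431$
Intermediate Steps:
$A{\left(G,k \right)} = 0$
$r{\left(l \right)} = 41 - l$ ($r{\left(l \right)} = 2 - \left(l - 39\right) = 2 - \left(-39 + l\right) = 41 - l$)
$Y = \frac{1}{86}$ ($Y = \frac{1}{41 - -45} = \frac{1}{41 + 45} = \frac{1}{86} \approx 0.011628$)
$L = 3133$ ($L = 1558 + 1575 = 3133$)
$\left(A{\left(-55,-67 \right)} + Y\right) \left(\frac{250}{4219} + L\right) = \left(0 + \frac{1}{86}\right) \left(\frac{250}{4219} + 3133\right) = \frac{250 \cdot \frac{1}{4219} + 3133}{86} = \frac{\frac{250}{4219} + 3133}{86} = \frac{1}{86} \cdot \frac{13218377}{4219} = \frac{13218377}{362834}$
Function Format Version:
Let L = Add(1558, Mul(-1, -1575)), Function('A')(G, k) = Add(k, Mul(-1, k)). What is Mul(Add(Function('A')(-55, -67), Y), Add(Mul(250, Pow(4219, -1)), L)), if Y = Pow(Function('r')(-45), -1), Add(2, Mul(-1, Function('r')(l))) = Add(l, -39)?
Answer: Rational(13218377, 362834) ≈ 36.431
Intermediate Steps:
Function('A')(G, k) = 0
Function('r')(l) = Add(41, Mul(-1, l)) (Function('r')(l) = Add(2, Mul(-1, Add(l, -39))) = Add(2, Mul(-1, Add(-39, l))) = Add(2, Add(39, Mul(-1, l))) = Add(41, Mul(-1, l)))
Y = Rational(1, 86) (Y = Pow(Add(41, Mul(-1, -45)), -1) = Pow(Add(41, 45), -1) = Pow(86, -1) = Rational(1, 86) ≈ 0.011628)
L = 3133 (L = Add(1558, 1575) = 3133)
Mul(Add(Function('A')(-55, -67), Y), Add(Mul(250, Pow(4219, -1)), L)) = Mul(Add(0, Rational(1, 86)), Add(Mul(250, Pow(4219, -1)), 3133)) = Mul(Rational(1, 86), Add(Mul(250, Rational(1, 4219)), 3133)) = Mul(Rational(1, 86), Add(Rational(250, 4219), 3133)) = Mul(Rational(1, 86), Rational(13218377, 4219)) = Rational(13218377, 362834)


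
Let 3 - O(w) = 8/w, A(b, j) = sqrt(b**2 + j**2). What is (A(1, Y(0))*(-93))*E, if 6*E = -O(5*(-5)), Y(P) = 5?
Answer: 2573*sqrt(26)/50 ≈ 262.40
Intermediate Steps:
O(w) = 3 - 8/w
E = -83/150 (E = (-(3 - 8/(5*(-5))))/6 = (-(3 - 8/(-25)))/6 = (-(3 - 8*(-1/25)))/6 = (-(3 + 8/25))/6 = (-1*83/25)/6 = (1/6)*(-83/25) = -83/150 ≈ -0.55333)
(A(1, Y(0))*(-93))*E = (sqrt(1**2 + 5**2)*(-93))*(-83/150) = (sqrt(1 + 25)*(-93))*(-83/150) = (sqrt(26)*(-93))*(-83/150) = -93*sqrt(26)*(-83/150) = 2573*sqrt(26)/50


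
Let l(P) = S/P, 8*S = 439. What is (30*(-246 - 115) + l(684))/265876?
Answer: -59261321/1454873472 ≈ -0.040733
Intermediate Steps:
S = 439/8 (S = (⅛)*439 = 439/8 ≈ 54.875)
l(P) = 439/(8*P)
(30*(-246 - 115) + l(684))/265876 = (30*(-246 - 115) + (439/8)/684)/265876 = (30*(-361) + (439/8)*(1/684))*(1/265876) = (-10830 + 439/5472)*(1/265876) = -59261321/5472*1/265876 = -59261321/1454873472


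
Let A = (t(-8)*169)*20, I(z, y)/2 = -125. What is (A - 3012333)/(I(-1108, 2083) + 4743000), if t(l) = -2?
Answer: -3019093/4742750 ≈ -0.63657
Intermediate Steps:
I(z, y) = -250 (I(z, y) = 2*(-125) = -250)
A = -6760 (A = -2*169*20 = -338*20 = -6760)
(A - 3012333)/(I(-1108, 2083) + 4743000) = (-6760 - 3012333)/(-250 + 4743000) = -3019093/4742750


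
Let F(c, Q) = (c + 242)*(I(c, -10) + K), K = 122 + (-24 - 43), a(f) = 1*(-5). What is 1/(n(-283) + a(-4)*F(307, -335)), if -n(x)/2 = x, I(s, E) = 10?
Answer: -1/177859 ≈ -5.6224e-6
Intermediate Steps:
n(x) = -2*x
a(f) = -5
K = 55 (K = 122 - 67 = 55)
F(c, Q) = 15730 + 65*c (F(c, Q) = (c + 242)*(10 + 55) = (242 + c)*65 = 15730 + 65*c)
1/(n(-283) + a(-4)*F(307, -335)) = 1/(-2*(-283) - 5*(15730 + 65*307)) = 1/(566 - 5*(15730 + 19955)) = 1/(566 - 5*35685) = 1/(566 - 178425) = 1/(-177859) = -1/177859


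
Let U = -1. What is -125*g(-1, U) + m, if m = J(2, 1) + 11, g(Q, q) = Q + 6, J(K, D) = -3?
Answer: -617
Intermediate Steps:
g(Q, q) = 6 + Q
m = 8 (m = -3 + 11 = 8)
-125*g(-1, U) + m = -125*(6 - 1) + 8 = -125*5 + 8 = -625 + 8 = -617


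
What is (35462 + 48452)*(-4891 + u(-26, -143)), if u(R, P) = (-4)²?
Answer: -409080750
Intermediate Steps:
u(R, P) = 16
(35462 + 48452)*(-4891 + u(-26, -143)) = (35462 + 48452)*(-4891 + 16) = 83914*(-4875) = -409080750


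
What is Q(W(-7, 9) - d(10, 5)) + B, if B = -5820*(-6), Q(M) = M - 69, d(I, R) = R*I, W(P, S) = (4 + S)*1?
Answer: 34814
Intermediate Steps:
W(P, S) = 4 + S
d(I, R) = I*R
Q(M) = -69 + M
B = 34920
Q(W(-7, 9) - d(10, 5)) + B = (-69 + ((4 + 9) - 10*5)) + 34920 = (-69 + (13 - 1*50)) + 34920 = (-69 + (13 - 50)) + 34920 = (-69 - 37) + 34920 = -106 + 34920 = 34814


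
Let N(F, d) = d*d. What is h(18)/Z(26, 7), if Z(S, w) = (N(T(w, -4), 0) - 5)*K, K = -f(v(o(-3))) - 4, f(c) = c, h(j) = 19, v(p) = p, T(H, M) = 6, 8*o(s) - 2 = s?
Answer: 152/155 ≈ 0.98065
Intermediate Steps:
o(s) = ¼ + s/8
N(F, d) = d²
K = -31/8 (K = -(¼ + (⅛)*(-3)) - 4 = -(¼ - 3/8) - 4 = -1*(-⅛) - 4 = ⅛ - 4 = -31/8 ≈ -3.8750)
Z(S, w) = 155/8 (Z(S, w) = (0² - 5)*(-31/8) = (0 - 5)*(-31/8) = -5*(-31/8) = 155/8)
h(18)/Z(26, 7) = 19/(155/8) = 19*(8/155) = 152/155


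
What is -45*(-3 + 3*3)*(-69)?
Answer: 18630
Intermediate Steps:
-45*(-3 + 3*3)*(-69) = -45*(-3 + 9)*(-69) = -45*6*(-69) = -270*(-69) = 18630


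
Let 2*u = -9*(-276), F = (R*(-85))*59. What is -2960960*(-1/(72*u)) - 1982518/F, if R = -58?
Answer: 362272111/13776885 ≈ 26.296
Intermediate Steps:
F = 290870 (F = -58*(-85)*59 = 4930*59 = 290870)
u = 1242 (u = (-9*(-276))/2 = (1/2)*2484 = 1242)
-2960960*(-1/(72*u)) - 1982518/F = -2960960/((-72*1242)) - 1982518/290870 = -2960960/(-89424) - 1982518*1/290870 = -2960960*(-1/89424) - 16801/2465 = 185060/5589 - 16801/2465 = 362272111/13776885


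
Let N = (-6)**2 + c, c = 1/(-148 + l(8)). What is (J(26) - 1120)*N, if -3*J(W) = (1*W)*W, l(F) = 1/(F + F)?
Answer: -343851056/7101 ≈ -48423.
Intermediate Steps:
l(F) = 1/(2*F)
J(W) = -W**2/3 (J(W) = -1*W*W/3 = -W*W/3 = -W**2/3)
c = -16/2367 (c = 1/(-148 + (1/2)/8) = 1/(-148 + (1/2)*(1/8)) = 1/(-148 + 1/16) = 1/(-2367/16) = -16/2367 ≈ -0.0067596)
N = 85196/2367 (N = (-6)**2 - 16/2367 = 36 - 16/2367 = 85196/2367 ≈ 35.993)
(J(26) - 1120)*N = (-1/3*26**2 - 1120)*(85196/2367) = (-1/3*676 - 1120)*(85196/2367) = (-676/3 - 1120)*(85196/2367) = -4036/3*85196/2367 = -343851056/7101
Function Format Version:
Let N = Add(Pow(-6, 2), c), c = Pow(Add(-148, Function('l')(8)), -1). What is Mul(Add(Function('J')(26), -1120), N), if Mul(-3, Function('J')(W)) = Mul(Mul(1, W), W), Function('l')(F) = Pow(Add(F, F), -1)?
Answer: Rational(-343851056, 7101) ≈ -48423.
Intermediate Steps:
Function('l')(F) = Mul(Rational(1, 2), Pow(F, -1)) (Function('l')(F) = Pow(Mul(2, F), -1) = Mul(Rational(1, 2), Pow(F, -1)))
Function('J')(W) = Mul(Rational(-1, 3), Pow(W, 2)) (Function('J')(W) = Mul(Rational(-1, 3), Mul(Mul(1, W), W)) = Mul(Rational(-1, 3), Mul(W, W)) = Mul(Rational(-1, 3), Pow(W, 2)))
c = Rational(-16, 2367) (c = Pow(Add(-148, Mul(Rational(1, 2), Pow(8, -1))), -1) = Pow(Add(-148, Mul(Rational(1, 2), Rational(1, 8))), -1) = Pow(Add(-148, Rational(1, 16)), -1) = Pow(Rational(-2367, 16), -1) = Rational(-16, 2367) ≈ -0.0067596)
N = Rational(85196, 2367) (N = Add(Pow(-6, 2), Rational(-16, 2367)) = Add(36, Rational(-16, 2367)) = Rational(85196, 2367) ≈ 35.993)
Mul(Add(Function('J')(26), -1120), N) = Mul(Add(Mul(Rational(-1, 3), Pow(26, 2)), -1120), Rational(85196, 2367)) = Mul(Add(Mul(Rational(-1, 3), 676), -1120), Rational(85196, 2367)) = Mul(Add(Rational(-676, 3), -1120), Rational(85196, 2367)) = Mul(Rational(-4036, 3), Rational(85196, 2367)) = Rational(-343851056, 7101)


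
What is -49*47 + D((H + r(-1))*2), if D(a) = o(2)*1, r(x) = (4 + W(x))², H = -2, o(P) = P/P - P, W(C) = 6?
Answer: -2304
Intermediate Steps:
o(P) = 1 - P
r(x) = 100 (r(x) = (4 + 6)² = 10² = 100)
D(a) = -1 (D(a) = (1 - 1*2)*1 = (1 - 2)*1 = -1*1 = -1)
-49*47 + D((H + r(-1))*2) = -49*47 - 1 = -2303 - 1 = -2304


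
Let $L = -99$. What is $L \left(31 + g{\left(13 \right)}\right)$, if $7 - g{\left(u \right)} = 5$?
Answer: $-3267$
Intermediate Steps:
$g{\left(u \right)} = 2$ ($g{\left(u \right)} = 7 - 5 = 2$)
$L \left(31 + g{\left(13 \right)}\right) = - 99 \left(31 + 2\right) = \left(-99\right) 33 = -3267$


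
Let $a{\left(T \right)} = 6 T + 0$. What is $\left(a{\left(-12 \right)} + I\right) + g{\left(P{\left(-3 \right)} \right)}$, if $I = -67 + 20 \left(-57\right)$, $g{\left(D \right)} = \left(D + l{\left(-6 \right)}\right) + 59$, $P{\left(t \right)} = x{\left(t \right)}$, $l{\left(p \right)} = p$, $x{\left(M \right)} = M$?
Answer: $-1229$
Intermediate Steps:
$P{\left(t \right)} = t$
$g{\left(D \right)} = 53 + D$ ($g{\left(D \right)} = \left(D - 6\right) + 59 = \left(-6 + D\right) + 59 = 53 + D$)
$I = -1207$ ($I = -67 - 1140 = -1207$)
$a{\left(T \right)} = 6 T$
$\left(a{\left(-12 \right)} + I\right) + g{\left(P{\left(-3 \right)} \right)} = \left(6 \left(-12\right) - 1207\right) + \left(53 - 3\right) = \left(-72 - 1207\right) + 50 = -1279 + 50 = -1229$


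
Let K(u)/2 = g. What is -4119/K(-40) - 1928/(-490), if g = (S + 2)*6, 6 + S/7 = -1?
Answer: 517617/46060 ≈ 11.238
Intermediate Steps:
S = -49 (S = -42 + 7*(-1) = -42 - 7 = -49)
g = -282 (g = (-49 + 2)*6 = -47*6 = -282)
K(u) = -564 (K(u) = 2*(-282) = -564)
-4119/K(-40) - 1928/(-490) = -4119/(-564) - 1928/(-490) = -4119*(-1/564) - 1928*(-1/490) = 1373/188 + 964/245 = 517617/46060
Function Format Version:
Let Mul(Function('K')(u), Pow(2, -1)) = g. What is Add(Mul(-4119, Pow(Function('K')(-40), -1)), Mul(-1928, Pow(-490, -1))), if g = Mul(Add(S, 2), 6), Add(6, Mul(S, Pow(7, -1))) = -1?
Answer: Rational(517617, 46060) ≈ 11.238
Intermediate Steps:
S = -49 (S = Add(-42, Mul(7, -1)) = Add(-42, -7) = -49)
g = -282 (g = Mul(Add(-49, 2), 6) = Mul(-47, 6) = -282)
Function('K')(u) = -564 (Function('K')(u) = Mul(2, -282) = -564)
Add(Mul(-4119, Pow(Function('K')(-40), -1)), Mul(-1928, Pow(-490, -1))) = Add(Mul(-4119, Pow(-564, -1)), Mul(-1928, Pow(-490, -1))) = Add(Mul(-4119, Rational(-1, 564)), Mul(-1928, Rational(-1, 490))) = Add(Rational(1373, 188), Rational(964, 245)) = Rational(517617, 46060)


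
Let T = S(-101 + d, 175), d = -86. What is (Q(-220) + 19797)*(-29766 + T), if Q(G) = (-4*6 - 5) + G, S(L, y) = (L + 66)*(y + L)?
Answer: -553482072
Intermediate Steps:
S(L, y) = (66 + L)*(L + y)
T = 1452 (T = (-101 - 86)² + 66*(-101 - 86) + 66*175 + (-101 - 86)*175 = (-187)² + 66*(-187) + 11550 - 187*175 = 34969 - 12342 + 11550 - 32725 = 1452)
Q(G) = -29 + G (Q(G) = (-24 - 5) + G = -29 + G)
(Q(-220) + 19797)*(-29766 + T) = ((-29 - 220) + 19797)*(-29766 + 1452) = (-249 + 19797)*(-28314) = 19548*(-28314) = -553482072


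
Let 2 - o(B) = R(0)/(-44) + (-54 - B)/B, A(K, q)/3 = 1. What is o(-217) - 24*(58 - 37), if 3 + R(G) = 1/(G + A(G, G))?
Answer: -3589877/7161 ≈ -501.31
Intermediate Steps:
A(K, q) = 3 (A(K, q) = 3*1 = 3)
R(G) = -3 + 1/(3 + G) (R(G) = -3 + 1/(G + 3) = -3 + 1/(3 + G))
o(B) = 64/33 - (-54 - B)/B (o(B) = 2 - (((-8 - 3*0)/(3 + 0))/(-44) + (-54 - B)/B) = 2 - (((-8 + 0)/3)*(-1/44) + (-54 - B)/B) = 2 - (((⅓)*(-8))*(-1/44) + (-54 - B)/B) = 2 - (-8/3*(-1/44) + (-54 - B)/B) = 2 - (2/33 + (-54 - B)/B) = 2 + (-2/33 - (-54 - B)/B) = 64/33 - (-54 - B)/B)
o(-217) - 24*(58 - 37) = (97/33 + 54/(-217)) - 24*(58 - 37) = (97/33 + 54*(-1/217)) - 24*21 = (97/33 - 54/217) - 1*504 = 19267/7161 - 504 = -3589877/7161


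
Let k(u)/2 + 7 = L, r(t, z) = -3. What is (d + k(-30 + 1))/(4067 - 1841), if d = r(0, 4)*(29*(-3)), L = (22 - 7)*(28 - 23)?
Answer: 397/2226 ≈ 0.17835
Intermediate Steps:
L = 75 (L = 15*5 = 75)
k(u) = 136 (k(u) = -14 + 2*75 = -14 + 150 = 136)
d = 261 (d = -87*(-3) = -3*(-87) = 261)
(d + k(-30 + 1))/(4067 - 1841) = (261 + 136)/(4067 - 1841) = 397/2226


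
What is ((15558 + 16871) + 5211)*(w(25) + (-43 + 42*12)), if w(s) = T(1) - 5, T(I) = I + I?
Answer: 17239120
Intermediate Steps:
T(I) = 2*I
w(s) = -3 (w(s) = 2*1 - 5 = 2 - 5 = -3)
((15558 + 16871) + 5211)*(w(25) + (-43 + 42*12)) = ((15558 + 16871) + 5211)*(-3 + (-43 + 42*12)) = (32429 + 5211)*(-3 + (-43 + 504)) = 37640*(-3 + 461) = 37640*458 = 17239120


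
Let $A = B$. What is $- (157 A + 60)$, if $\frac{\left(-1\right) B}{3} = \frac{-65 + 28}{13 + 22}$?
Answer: $- \frac{19527}{35} \approx -557.91$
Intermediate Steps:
$B = \frac{111}{35}$ ($B = - 3 \frac{-65 + 28}{13 + 22} = - 3 \left(- \frac{37}{35}\right) = - 3 \left(\left(-37\right) \frac{1}{35}\right) = \left(-3\right) \left(- \frac{37}{35}\right) = \frac{111}{35} \approx 3.1714$)
$A = \frac{111}{35} \approx 3.1714$
$- (157 A + 60) = - (157 \cdot \frac{111}{35} + 60) = - (\frac{17427}{35} + 60) = \left(-1\right) \frac{19527}{35} = - \frac{19527}{35}$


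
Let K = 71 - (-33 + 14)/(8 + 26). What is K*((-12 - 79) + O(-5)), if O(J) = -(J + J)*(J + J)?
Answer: -464703/34 ≈ -13668.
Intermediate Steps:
K = 2433/34 (K = 71 - (-19)/34 = 71 - 1*(-19/34) = 71 + 19/34 = 2433/34 ≈ 71.559)
O(J) = -4*J² (O(J) = -2*J*2*J = -4*J²)
K*((-12 - 79) + O(-5)) = 2433*((-12 - 79) - 4*(-5)²)/34 = 2433*(-91 - 4*25)/34 = 2433*(-91 - 100)/34 = (2433/34)*(-191) = -464703/34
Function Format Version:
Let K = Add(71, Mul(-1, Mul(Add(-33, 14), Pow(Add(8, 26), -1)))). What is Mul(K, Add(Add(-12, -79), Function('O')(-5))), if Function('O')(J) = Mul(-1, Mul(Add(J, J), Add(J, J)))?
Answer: Rational(-464703, 34) ≈ -13668.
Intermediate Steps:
K = Rational(2433, 34) (K = Add(71, Mul(-1, Mul(-19, Pow(34, -1)))) = Add(71, Mul(-1, Mul(-19, Rational(1, 34)))) = Add(71, Mul(-1, Rational(-19, 34))) = Add(71, Rational(19, 34)) = Rational(2433, 34) ≈ 71.559)
Function('O')(J) = Mul(-4, Pow(J, 2)) (Function('O')(J) = Mul(-1, Mul(Mul(2, J), Mul(2, J))) = Mul(-1, Mul(4, Pow(J, 2))) = Mul(-4, Pow(J, 2)))
Mul(K, Add(Add(-12, -79), Function('O')(-5))) = Mul(Rational(2433, 34), Add(Add(-12, -79), Mul(-4, Pow(-5, 2)))) = Mul(Rational(2433, 34), Add(-91, Mul(-4, 25))) = Mul(Rational(2433, 34), Add(-91, -100)) = Mul(Rational(2433, 34), -191) = Rational(-464703, 34)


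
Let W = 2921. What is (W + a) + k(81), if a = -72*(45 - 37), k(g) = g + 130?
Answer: 2556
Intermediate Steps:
k(g) = 130 + g
a = -576 (a = -72*8 = -576)
(W + a) + k(81) = (2921 - 576) + (130 + 81) = 2345 + 211 = 2556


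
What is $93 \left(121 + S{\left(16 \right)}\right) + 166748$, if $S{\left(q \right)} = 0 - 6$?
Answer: $177443$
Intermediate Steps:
$S{\left(q \right)} = -6$ ($S{\left(q \right)} = 0 - 6 = -6$)
$93 \left(121 + S{\left(16 \right)}\right) + 166748 = 93 \left(121 - 6\right) + 166748 = 93 \cdot 115 + 166748 = 10695 + 166748 = 177443$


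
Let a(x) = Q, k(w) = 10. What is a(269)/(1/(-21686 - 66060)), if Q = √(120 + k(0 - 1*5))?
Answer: -87746*√130 ≈ -1.0005e+6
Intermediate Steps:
Q = √130 (Q = √(120 + 10) = √130 ≈ 11.402)
a(x) = √130
a(269)/(1/(-21686 - 66060)) = √130/(1/(-21686 - 66060)) = √130/(1/(-87746)) = √130/(-1/87746) = √130*(-87746) = -87746*√130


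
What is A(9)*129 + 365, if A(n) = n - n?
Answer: 365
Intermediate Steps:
A(n) = 0
A(9)*129 + 365 = 0*129 + 365 = 0 + 365 = 365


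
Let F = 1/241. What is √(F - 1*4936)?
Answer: 15*I*√1274167/241 ≈ 70.257*I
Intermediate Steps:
F = 1/241 ≈ 0.0041494
√(F - 1*4936) = √(1/241 - 1*4936) = √(1/241 - 4936) = √(-1189575/241) = 15*I*√1274167/241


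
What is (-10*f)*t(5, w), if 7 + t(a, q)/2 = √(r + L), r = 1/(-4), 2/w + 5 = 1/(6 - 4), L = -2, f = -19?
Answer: -2660 + 570*I ≈ -2660.0 + 570.0*I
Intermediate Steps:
w = -4/9 (w = 2/(-5 + 1/(6 - 4)) = 2/(-5 + 1/2) = 2/(-5 + ½) = 2/(-9/2) = 2*(-2/9) = -4/9 ≈ -0.44444)
r = -¼ (r = 1*(-¼) = -¼ ≈ -0.25000)
t(a, q) = -14 + 3*I (t(a, q) = -14 + 2*√(-¼ - 2) = -14 + 2*√(-9/4) = -14 + 2*(3*I/2) = -14 + 3*I)
(-10*f)*t(5, w) = (-10*(-19))*(-14 + 3*I) = 190*(-14 + 3*I) = -2660 + 570*I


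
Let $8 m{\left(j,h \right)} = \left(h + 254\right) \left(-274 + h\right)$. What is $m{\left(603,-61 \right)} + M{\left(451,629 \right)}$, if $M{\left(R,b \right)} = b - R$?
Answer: $- \frac{63231}{8} \approx -7903.9$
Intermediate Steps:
$m{\left(j,h \right)} = \frac{\left(-274 + h\right) \left(254 + h\right)}{8}$ ($m{\left(j,h \right)} = \frac{\left(h + 254\right) \left(-274 + h\right)}{8} = \frac{\left(254 + h\right) \left(-274 + h\right)}{8} = \frac{\left(-274 + h\right) \left(254 + h\right)}{8}$)
$m{\left(603,-61 \right)} + M{\left(451,629 \right)} = \left(- \frac{17399}{2} - - \frac{305}{2} + \frac{\left(-61\right)^{2}}{8}\right) + \left(629 - 451\right) = \left(- \frac{17399}{2} + \frac{305}{2} + \frac{1}{8} \cdot 3721\right) + \left(629 - 451\right) = \left(- \frac{17399}{2} + \frac{305}{2} + \frac{3721}{8}\right) + 178 = - \frac{64655}{8} + 178 = - \frac{63231}{8}$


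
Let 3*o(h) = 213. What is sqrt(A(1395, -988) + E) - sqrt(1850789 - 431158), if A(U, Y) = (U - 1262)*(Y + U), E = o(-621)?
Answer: sqrt(54202) - sqrt(1419631) ≈ -958.67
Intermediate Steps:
o(h) = 71 (o(h) = (1/3)*213 = 71)
E = 71
A(U, Y) = (-1262 + U)*(U + Y)
sqrt(A(1395, -988) + E) - sqrt(1850789 - 431158) = sqrt((1395**2 - 1262*1395 - 1262*(-988) + 1395*(-988)) + 71) - sqrt(1850789 - 431158) = sqrt((1946025 - 1760490 + 1246856 - 1378260) + 71) - sqrt(1419631) = sqrt(54131 + 71) - sqrt(1419631) = sqrt(54202) - sqrt(1419631)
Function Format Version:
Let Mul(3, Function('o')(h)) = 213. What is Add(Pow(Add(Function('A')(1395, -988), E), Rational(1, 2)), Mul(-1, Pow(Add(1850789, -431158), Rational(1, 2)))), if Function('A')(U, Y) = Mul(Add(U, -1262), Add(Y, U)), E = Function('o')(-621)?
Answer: Add(Pow(54202, Rational(1, 2)), Mul(-1, Pow(1419631, Rational(1, 2)))) ≈ -958.67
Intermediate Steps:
Function('o')(h) = 71 (Function('o')(h) = Mul(Rational(1, 3), 213) = 71)
E = 71
Function('A')(U, Y) = Mul(Add(-1262, U), Add(U, Y))
Add(Pow(Add(Function('A')(1395, -988), E), Rational(1, 2)), Mul(-1, Pow(Add(1850789, -431158), Rational(1, 2)))) = Add(Pow(Add(Add(Pow(1395, 2), Mul(-1262, 1395), Mul(-1262, -988), Mul(1395, -988)), 71), Rational(1, 2)), Mul(-1, Pow(Add(1850789, -431158), Rational(1, 2)))) = Add(Pow(Add(Add(1946025, -1760490, 1246856, -1378260), 71), Rational(1, 2)), Mul(-1, Pow(1419631, Rational(1, 2)))) = Add(Pow(Add(54131, 71), Rational(1, 2)), Mul(-1, Pow(1419631, Rational(1, 2)))) = Add(Pow(54202, Rational(1, 2)), Mul(-1, Pow(1419631, Rational(1, 2))))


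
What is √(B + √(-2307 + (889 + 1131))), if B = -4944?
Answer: √(-4944 + I*√287) ≈ 0.12 + 70.314*I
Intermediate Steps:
√(B + √(-2307 + (889 + 1131))) = √(-4944 + √(-2307 + (889 + 1131))) = √(-4944 + √(-2307 + 2020)) = √(-4944 + √(-287)) = √(-4944 + I*√287)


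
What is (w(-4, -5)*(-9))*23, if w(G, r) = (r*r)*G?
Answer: 20700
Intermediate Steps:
w(G, r) = G*r**2 (w(G, r) = r**2*G = G*r**2)
(w(-4, -5)*(-9))*23 = (-4*(-5)**2*(-9))*23 = (-4*25*(-9))*23 = -100*(-9)*23 = 900*23 = 20700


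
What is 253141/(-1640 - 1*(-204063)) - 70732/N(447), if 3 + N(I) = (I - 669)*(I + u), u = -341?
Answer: 20275457071/4764025305 ≈ 4.2560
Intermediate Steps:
N(I) = -3 + (-669 + I)*(-341 + I) (N(I) = -3 + (I - 669)*(I - 341) = -3 + (-669 + I)*(-341 + I))
253141/(-1640 - 1*(-204063)) - 70732/N(447) = 253141/(-1640 - 1*(-204063)) - 70732/(228126 + 447² - 1010*447) = 253141/(-1640 + 204063) - 70732/(228126 + 199809 - 451470) = 253141/202423 - 70732/(-23535) = 253141*(1/202423) - 70732*(-1/23535) = 253141/202423 + 70732/23535 = 20275457071/4764025305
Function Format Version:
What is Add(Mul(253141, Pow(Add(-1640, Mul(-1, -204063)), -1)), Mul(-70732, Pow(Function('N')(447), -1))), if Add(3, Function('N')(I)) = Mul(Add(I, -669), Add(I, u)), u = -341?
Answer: Rational(20275457071, 4764025305) ≈ 4.2560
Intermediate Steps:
Function('N')(I) = Add(-3, Mul(Add(-669, I), Add(-341, I))) (Function('N')(I) = Add(-3, Mul(Add(I, -669), Add(I, -341))) = Add(-3, Mul(Add(-669, I), Add(-341, I))))
Add(Mul(253141, Pow(Add(-1640, Mul(-1, -204063)), -1)), Mul(-70732, Pow(Function('N')(447), -1))) = Add(Mul(253141, Pow(Add(-1640, Mul(-1, -204063)), -1)), Mul(-70732, Pow(Add(228126, Pow(447, 2), Mul(-1010, 447)), -1))) = Add(Mul(253141, Pow(Add(-1640, 204063), -1)), Mul(-70732, Pow(Add(228126, 199809, -451470), -1))) = Add(Mul(253141, Pow(202423, -1)), Mul(-70732, Pow(-23535, -1))) = Add(Mul(253141, Rational(1, 202423)), Mul(-70732, Rational(-1, 23535))) = Add(Rational(253141, 202423), Rational(70732, 23535)) = Rational(20275457071, 4764025305)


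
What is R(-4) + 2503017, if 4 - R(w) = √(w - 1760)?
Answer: 2503021 - 42*I ≈ 2.503e+6 - 42.0*I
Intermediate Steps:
R(w) = 4 - √(-1760 + w) (R(w) = 4 - √(w - 1760) = 4 - √(-1760 + w))
R(-4) + 2503017 = (4 - √(-1760 - 4)) + 2503017 = (4 - √(-1764)) + 2503017 = (4 - 42*I) + 2503017 = 2503021 - 42*I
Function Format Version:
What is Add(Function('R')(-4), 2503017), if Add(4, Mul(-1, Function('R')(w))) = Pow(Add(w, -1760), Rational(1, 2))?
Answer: Add(2503021, Mul(-42, I)) ≈ Add(2.5030e+6, Mul(-42.000, I))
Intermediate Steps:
Function('R')(w) = Add(4, Mul(-1, Pow(Add(-1760, w), Rational(1, 2)))) (Function('R')(w) = Add(4, Mul(-1, Pow(Add(w, -1760), Rational(1, 2)))) = Add(4, Mul(-1, Pow(Add(-1760, w), Rational(1, 2)))))
Add(Function('R')(-4), 2503017) = Add(Add(4, Mul(-1, Pow(Add(-1760, -4), Rational(1, 2)))), 2503017) = Add(Add(4, Mul(-1, Pow(-1764, Rational(1, 2)))), 2503017) = Add(Add(4, Mul(-1, Mul(42, I))), 2503017) = Add(Add(4, Mul(-42, I)), 2503017) = Add(2503021, Mul(-42, I))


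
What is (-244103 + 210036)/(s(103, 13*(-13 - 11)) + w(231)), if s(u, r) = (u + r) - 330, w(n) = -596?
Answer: 34067/1135 ≈ 30.015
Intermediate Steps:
s(u, r) = -330 + r + u (s(u, r) = (r + u) - 330 = -330 + r + u)
(-244103 + 210036)/(s(103, 13*(-13 - 11)) + w(231)) = (-244103 + 210036)/((-330 + 13*(-13 - 11) + 103) - 596) = -34067/((-330 + 13*(-24) + 103) - 596) = -34067/((-330 - 312 + 103) - 596) = -34067/(-539 - 596) = -34067/(-1135) = -34067*(-1/1135) = 34067/1135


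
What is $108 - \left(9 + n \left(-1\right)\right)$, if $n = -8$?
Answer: $91$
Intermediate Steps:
$108 - \left(9 + n \left(-1\right)\right) = 108 - \left(9 - -8\right) = 108 - \left(9 + 8\right) = 108 - 17 = 91$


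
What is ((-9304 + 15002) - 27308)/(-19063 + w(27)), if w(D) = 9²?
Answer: 10805/9491 ≈ 1.1384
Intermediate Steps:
w(D) = 81
((-9304 + 15002) - 27308)/(-19063 + w(27)) = ((-9304 + 15002) - 27308)/(-19063 + 81) = (5698 - 27308)/(-18982) = -21610*(-1/18982) = 10805/9491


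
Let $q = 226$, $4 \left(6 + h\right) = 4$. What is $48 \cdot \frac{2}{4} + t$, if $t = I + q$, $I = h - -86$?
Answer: $331$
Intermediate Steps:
$h = -5$ ($h = -6 + \frac{1}{4} \cdot 4 = -6 + 1 = -5$)
$I = 81$ ($I = -5 - -86 = -5 + 86 = 81$)
$t = 307$ ($t = 81 + 226 = 307$)
$48 \cdot \frac{2}{4} + t = 48 \cdot \frac{2}{4} + 307 = 48 \cdot 2 \cdot \frac{1}{4} + 307 = 48 \cdot \frac{1}{2} + 307 = 24 + 307 = 331$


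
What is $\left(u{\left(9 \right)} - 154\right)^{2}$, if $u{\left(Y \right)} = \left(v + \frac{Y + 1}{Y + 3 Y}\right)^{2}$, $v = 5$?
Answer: $\frac{1670438641}{104976} \approx 15913.0$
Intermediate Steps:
$u{\left(Y \right)} = \left(5 + \frac{1 + Y}{4 Y}\right)^{2}$ ($u{\left(Y \right)} = \left(5 + \frac{Y + 1}{Y + 3 Y}\right)^{2} = \left(5 + \frac{1 + Y}{4 Y}\right)^{2}$)
$\left(u{\left(9 \right)} - 154\right)^{2} = \left(\frac{\left(1 + 21 \cdot 9\right)^{2}}{16 \cdot 81} - 154\right)^{2} = \left(\frac{1}{16} \cdot \frac{1}{81} \left(1 + 189\right)^{2} - 154\right)^{2} = \left(\frac{1}{16} \cdot \frac{1}{81} \cdot 190^{2} - 154\right)^{2} = \left(\frac{1}{16} \cdot \frac{1}{81} \cdot 36100 - 154\right)^{2} = \left(\frac{9025}{324} - 154\right)^{2} = \left(- \frac{40871}{324}\right)^{2} = \frac{1670438641}{104976}$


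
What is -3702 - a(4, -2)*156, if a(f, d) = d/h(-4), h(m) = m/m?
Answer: -3390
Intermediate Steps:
h(m) = 1
a(f, d) = d (a(f, d) = d/1 = d*1 = d)
-3702 - a(4, -2)*156 = -3702 - (-2)*156 = -3702 - 1*(-312) = -3702 + 312 = -3390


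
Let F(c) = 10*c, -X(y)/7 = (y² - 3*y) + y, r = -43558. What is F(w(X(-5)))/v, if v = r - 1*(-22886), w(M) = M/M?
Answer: -5/10336 ≈ -0.00048375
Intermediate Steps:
X(y) = -7*y² + 14*y (X(y) = -7*((y² - 3*y) + y) = -7*(y² - 2*y) = -7*y² + 14*y)
w(M) = 1
v = -20672 (v = -43558 - 1*(-22886) = -43558 + 22886 = -20672)
F(w(X(-5)))/v = (10*1)/(-20672) = 10*(-1/20672) = -5/10336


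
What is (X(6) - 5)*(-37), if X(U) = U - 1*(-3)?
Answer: -148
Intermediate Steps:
X(U) = 3 + U (X(U) = U + 3 = 3 + U)
(X(6) - 5)*(-37) = ((3 + 6) - 5)*(-37) = (9 - 5)*(-37) = 4*(-37) = -148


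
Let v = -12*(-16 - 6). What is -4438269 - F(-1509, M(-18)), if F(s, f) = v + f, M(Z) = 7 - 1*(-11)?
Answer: -4438551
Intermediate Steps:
v = 264 (v = -12*(-22) = 264)
M(Z) = 18 (M(Z) = 7 + 11 = 18)
F(s, f) = 264 + f
-4438269 - F(-1509, M(-18)) = -4438269 - (264 + 18) = -4438269 - 1*282 = -4438269 - 282 = -4438551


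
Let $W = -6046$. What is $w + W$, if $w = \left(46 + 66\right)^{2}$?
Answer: $6498$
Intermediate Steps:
$w = 12544$ ($w = 112^{2} = 12544$)
$w + W = 12544 - 6046 = 6498$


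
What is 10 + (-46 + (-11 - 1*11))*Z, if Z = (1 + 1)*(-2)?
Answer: 282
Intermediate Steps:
Z = -4 (Z = 2*(-2) = -4)
10 + (-46 + (-11 - 1*11))*Z = 10 + (-46 + (-11 - 1*11))*(-4) = 10 + (-46 + (-11 - 11))*(-4) = 10 + (-46 - 22)*(-4) = 10 - 68*(-4) = 10 + 272 = 282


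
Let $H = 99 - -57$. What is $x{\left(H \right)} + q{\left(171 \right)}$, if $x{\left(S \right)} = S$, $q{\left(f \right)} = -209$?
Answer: $-53$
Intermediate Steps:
$H = 156$ ($H = 99 + 57 = 156$)
$x{\left(H \right)} + q{\left(171 \right)} = 156 - 209 = -53$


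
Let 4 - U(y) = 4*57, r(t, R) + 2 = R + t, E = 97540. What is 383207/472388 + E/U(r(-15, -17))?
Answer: -410632921/944776 ≈ -434.64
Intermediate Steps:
r(t, R) = -2 + R + t (r(t, R) = -2 + (R + t) = -2 + R + t)
U(y) = -224 (U(y) = 4 - 4*57 = 4 - 1*228 = 4 - 228 = -224)
383207/472388 + E/U(r(-15, -17)) = 383207/472388 + 97540/(-224) = 383207*(1/472388) + 97540*(-1/224) = 383207/472388 - 24385/56 = -410632921/944776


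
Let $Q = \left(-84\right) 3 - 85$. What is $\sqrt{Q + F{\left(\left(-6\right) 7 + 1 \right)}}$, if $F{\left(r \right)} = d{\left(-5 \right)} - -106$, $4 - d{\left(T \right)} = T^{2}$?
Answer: $6 i \sqrt{7} \approx 15.875 i$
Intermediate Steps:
$d{\left(T \right)} = 4 - T^{2}$
$F{\left(r \right)} = 85$ ($F{\left(r \right)} = \left(4 - \left(-5\right)^{2}\right) - -106 = \left(4 - 25\right) + 106 = -21 + 106 = 85$)
$Q = -337$ ($Q = -252 - 85 = -337$)
$\sqrt{Q + F{\left(\left(-6\right) 7 + 1 \right)}} = \sqrt{-337 + 85} = \sqrt{-252} = 6 i \sqrt{7}$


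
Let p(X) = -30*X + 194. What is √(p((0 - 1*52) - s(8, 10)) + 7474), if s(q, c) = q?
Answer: 6*√263 ≈ 97.304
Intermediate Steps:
p(X) = 194 - 30*X
√(p((0 - 1*52) - s(8, 10)) + 7474) = √((194 - 30*((0 - 1*52) - 1*8)) + 7474) = √((194 - 30*((0 - 52) - 8)) + 7474) = √((194 - 30*(-52 - 8)) + 7474) = √((194 - 30*(-60)) + 7474) = √((194 + 1800) + 7474) = √(1994 + 7474) = √9468 = 6*√263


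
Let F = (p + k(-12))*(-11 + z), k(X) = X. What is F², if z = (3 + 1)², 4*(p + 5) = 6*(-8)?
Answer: 21025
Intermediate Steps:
p = -17 (p = -5 + (6*(-8))/4 = -5 + (¼)*(-48) = -5 - 12 = -17)
z = 16 (z = 4² = 16)
F = -145 (F = (-17 - 12)*(-11 + 16) = -29*5 = -145)
F² = (-145)² = 21025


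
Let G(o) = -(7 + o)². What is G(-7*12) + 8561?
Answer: 2632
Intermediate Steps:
G(-7*12) + 8561 = -(7 - 7*12)² + 8561 = -(7 - 84)² + 8561 = -1*(-77)² + 8561 = -1*5929 + 8561 = -5929 + 8561 = 2632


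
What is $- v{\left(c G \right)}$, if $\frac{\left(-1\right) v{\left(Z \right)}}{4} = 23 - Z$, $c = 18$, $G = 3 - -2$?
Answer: $-268$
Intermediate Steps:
$G = 5$ ($G = 3 + 2 = 5$)
$v{\left(Z \right)} = -92 + 4 Z$ ($v{\left(Z \right)} = - 4 \left(23 - Z\right) = -92 + 4 Z$)
$- v{\left(c G \right)} = - (-92 + 4 \cdot 18 \cdot 5) = - (-92 + 4 \cdot 90) = - (-92 + 360) = \left(-1\right) 268 = -268$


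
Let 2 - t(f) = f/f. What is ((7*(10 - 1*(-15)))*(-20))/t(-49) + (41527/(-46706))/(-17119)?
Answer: -2798460007473/799560014 ≈ -3500.0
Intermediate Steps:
t(f) = 1 (t(f) = 2 - f/f = 2 - 1*1 = 2 - 1 = 1)
((7*(10 - 1*(-15)))*(-20))/t(-49) + (41527/(-46706))/(-17119) = ((7*(10 - 1*(-15)))*(-20))/1 + (41527/(-46706))/(-17119) = ((7*(10 + 15))*(-20))*1 + (41527*(-1/46706))*(-1/17119) = ((7*25)*(-20))*1 - 41527/46706*(-1/17119) = (175*(-20))*1 + 41527/799560014 = -3500*1 + 41527/799560014 = -3500 + 41527/799560014 = -2798460007473/799560014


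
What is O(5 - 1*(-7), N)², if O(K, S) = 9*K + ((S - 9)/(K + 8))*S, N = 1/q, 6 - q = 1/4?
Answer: 81485698849/6996025 ≈ 11647.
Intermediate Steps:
q = 23/4 (q = 6 - 1/4 = 6 - 1*¼ = 6 - ¼ = 23/4 ≈ 5.7500)
N = 4/23 (N = 1/(23/4) = 4/23 ≈ 0.17391)
O(K, S) = 9*K + S*(-9 + S)/(8 + K) (O(K, S) = 9*K + ((-9 + S)/(8 + K))*S = 9*K + S*(-9 + S)/(8 + K))
O(5 - 1*(-7), N)² = (((4/23)² - 9*4/23 + 9*(5 - 1*(-7))² + 72*(5 - 1*(-7)))/(8 + (5 - 1*(-7))))² = ((16/529 - 36/23 + 9*(5 + 7)² + 72*(5 + 7))/(8 + (5 + 7)))² = ((16/529 - 36/23 + 9*12² + 72*12)/(8 + 12))² = ((16/529 - 36/23 + 9*144 + 864)/20)² = ((16/529 - 36/23 + 1296 + 864)/20)² = ((1/20)*(1141828/529))² = (285457/2645)² = 81485698849/6996025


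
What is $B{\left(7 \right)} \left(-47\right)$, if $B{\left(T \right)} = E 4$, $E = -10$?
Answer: $1880$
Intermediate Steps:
$B{\left(T \right)} = -40$ ($B{\left(T \right)} = \left(-10\right) 4 = -40$)
$B{\left(7 \right)} \left(-47\right) = \left(-40\right) \left(-47\right) = 1880$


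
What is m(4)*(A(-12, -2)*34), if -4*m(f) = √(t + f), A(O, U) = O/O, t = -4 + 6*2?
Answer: -17*√3 ≈ -29.445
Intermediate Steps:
t = 8 (t = -4 + 12 = 8)
A(O, U) = 1
m(f) = -√(8 + f)/4
m(4)*(A(-12, -2)*34) = (-√(8 + 4)/4)*(1*34) = -√3/2*34 = -17*√3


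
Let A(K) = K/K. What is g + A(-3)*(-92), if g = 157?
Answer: 65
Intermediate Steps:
A(K) = 1
g + A(-3)*(-92) = 157 + 1*(-92) = 157 - 92 = 65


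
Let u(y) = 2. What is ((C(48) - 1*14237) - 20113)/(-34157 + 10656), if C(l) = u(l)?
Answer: 34348/23501 ≈ 1.4616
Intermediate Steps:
C(l) = 2
((C(48) - 1*14237) - 20113)/(-34157 + 10656) = ((2 - 1*14237) - 20113)/(-34157 + 10656) = ((2 - 14237) - 20113)/(-23501) = (-14235 - 20113)*(-1/23501) = -34348*(-1/23501) = 34348/23501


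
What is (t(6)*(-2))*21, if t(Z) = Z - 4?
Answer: -84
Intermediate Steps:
t(Z) = -4 + Z
(t(6)*(-2))*21 = ((-4 + 6)*(-2))*21 = (2*(-2))*21 = -4*21 = -84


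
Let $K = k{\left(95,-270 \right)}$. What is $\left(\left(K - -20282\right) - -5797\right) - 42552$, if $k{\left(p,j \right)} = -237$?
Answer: $-16710$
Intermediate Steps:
$K = -237$
$\left(\left(K - -20282\right) - -5797\right) - 42552 = \left(\left(-237 - -20282\right) - -5797\right) - 42552 = \left(\left(-237 + \left(-178 + 20460\right)\right) + 5797\right) - 42552 = \left(\left(-237 + 20282\right) + 5797\right) - 42552 = \left(20045 + 5797\right) - 42552 = 25842 - 42552 = -16710$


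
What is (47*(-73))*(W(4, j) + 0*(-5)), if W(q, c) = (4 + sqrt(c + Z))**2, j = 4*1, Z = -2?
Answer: -61758 - 27448*sqrt(2) ≈ -1.0058e+5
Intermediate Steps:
j = 4
W(q, c) = (4 + sqrt(-2 + c))**2 (W(q, c) = (4 + sqrt(c - 2))**2 = (4 + sqrt(-2 + c))**2)
(47*(-73))*(W(4, j) + 0*(-5)) = (47*(-73))*((4 + sqrt(-2 + 4))**2 + 0*(-5)) = -3431*((4 + sqrt(2))**2 + 0) = -3431*(4 + sqrt(2))**2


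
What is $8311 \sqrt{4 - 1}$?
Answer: $8311 \sqrt{3} \approx 14395.0$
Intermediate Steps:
$8311 \sqrt{4 - 1} = 8311 \sqrt{3}$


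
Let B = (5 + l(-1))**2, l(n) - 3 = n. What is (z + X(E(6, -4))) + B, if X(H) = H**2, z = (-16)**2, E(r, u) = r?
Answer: 341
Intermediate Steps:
z = 256
l(n) = 3 + n
B = 49 (B = (5 + (3 - 1))**2 = (5 + 2)**2 = 7**2 = 49)
(z + X(E(6, -4))) + B = (256 + 6**2) + 49 = (256 + 36) + 49 = 292 + 49 = 341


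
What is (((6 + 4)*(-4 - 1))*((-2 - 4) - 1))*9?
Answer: 3150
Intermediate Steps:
(((6 + 4)*(-4 - 1))*((-2 - 4) - 1))*9 = ((10*(-5))*(-6 - 1))*9 = -50*(-7)*9 = 350*9 = 3150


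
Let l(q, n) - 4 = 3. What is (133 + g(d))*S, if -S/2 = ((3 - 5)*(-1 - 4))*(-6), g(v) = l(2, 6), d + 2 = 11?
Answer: 16800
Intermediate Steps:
d = 9 (d = -2 + 11 = 9)
l(q, n) = 7 (l(q, n) = 4 + 3 = 7)
g(v) = 7
S = 120 (S = -2*(3 - 5)*(-1 - 4)*(-6) = -2*(-2*(-5))*(-6) = -20*(-6) = -2*(-60) = 120)
(133 + g(d))*S = (133 + 7)*120 = 140*120 = 16800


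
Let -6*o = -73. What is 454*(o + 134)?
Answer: 199079/3 ≈ 66360.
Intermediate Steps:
o = 73/6 (o = -⅙*(-73) = 73/6 ≈ 12.167)
454*(o + 134) = 454*(73/6 + 134) = 454*(877/6) = 199079/3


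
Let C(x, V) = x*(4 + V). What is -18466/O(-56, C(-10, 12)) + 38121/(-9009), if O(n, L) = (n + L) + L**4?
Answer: -4163856114343/984022715676 ≈ -4.2315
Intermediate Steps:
O(n, L) = L + n + L**4 (O(n, L) = (L + n) + L**4 = L + n + L**4)
-18466/O(-56, C(-10, 12)) + 38121/(-9009) = -18466/(-10*(4 + 12) - 56 + (-10*(4 + 12))**4) + 38121/(-9009) = -18466/(-10*16 - 56 + (-10*16)**4) + 38121*(-1/9009) = -18466/(-160 - 56 + (-160)**4) - 12707/3003 = -18466/(-160 - 56 + 655360000) - 12707/3003 = -18466/655359784 - 12707/3003 = -18466*1/655359784 - 12707/3003 = -9233/327679892 - 12707/3003 = -4163856114343/984022715676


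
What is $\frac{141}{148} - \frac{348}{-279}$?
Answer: $\frac{30281}{13764} \approx 2.2$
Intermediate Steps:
$\frac{141}{148} - \frac{348}{-279} = 141 \cdot \frac{1}{148} - - \frac{116}{93} = \frac{141}{148} + \frac{116}{93} = \frac{30281}{13764}$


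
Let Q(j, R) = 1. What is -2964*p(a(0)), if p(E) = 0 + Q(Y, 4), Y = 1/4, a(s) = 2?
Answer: -2964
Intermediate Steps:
Y = ¼ ≈ 0.25000
p(E) = 1 (p(E) = 0 + 1 = 1)
-2964*p(a(0)) = -2964*1 = -2964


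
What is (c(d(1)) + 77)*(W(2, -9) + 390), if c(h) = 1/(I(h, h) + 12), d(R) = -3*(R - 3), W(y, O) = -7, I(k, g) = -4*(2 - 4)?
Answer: 590203/20 ≈ 29510.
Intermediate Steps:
I(k, g) = 8 (I(k, g) = -4*(-2) = 8)
d(R) = 9 - 3*R (d(R) = -3*(-3 + R) = 9 - 3*R)
c(h) = 1/20 (c(h) = 1/(8 + 12) = 1/20)
(c(d(1)) + 77)*(W(2, -9) + 390) = (1/20 + 77)*(-7 + 390) = (1541/20)*383 = 590203/20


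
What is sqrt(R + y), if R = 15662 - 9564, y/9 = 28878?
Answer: 20*sqrt(665) ≈ 515.75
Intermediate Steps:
y = 259902 (y = 9*28878 = 259902)
R = 6098
sqrt(R + y) = sqrt(6098 + 259902) = sqrt(266000) = 20*sqrt(665)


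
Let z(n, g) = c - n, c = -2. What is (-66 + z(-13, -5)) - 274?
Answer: -329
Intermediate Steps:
z(n, g) = -2 - n
(-66 + z(-13, -5)) - 274 = (-66 + (-2 - 1*(-13))) - 274 = (-66 + (-2 + 13)) - 274 = (-66 + 11) - 274 = -55 - 274 = -329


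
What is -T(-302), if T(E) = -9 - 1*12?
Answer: 21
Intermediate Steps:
T(E) = -21 (T(E) = -9 - 12 = -21)
-T(-302) = -1*(-21) = 21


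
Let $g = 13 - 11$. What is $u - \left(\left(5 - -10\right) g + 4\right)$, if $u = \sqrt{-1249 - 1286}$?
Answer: $-34 + 13 i \sqrt{15} \approx -34.0 + 50.349 i$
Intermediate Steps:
$g = 2$ ($g = 13 - 11 = 2$)
$u = 13 i \sqrt{15}$ ($u = \sqrt{-2535} = 13 i \sqrt{15} \approx 50.349 i$)
$u - \left(\left(5 - -10\right) g + 4\right) = 13 i \sqrt{15} - \left(\left(5 - -10\right) 2 + 4\right) = 13 i \sqrt{15} - \left(\left(5 + 10\right) 2 + 4\right) = 13 i \sqrt{15} - \left(15 \cdot 2 + 4\right) = 13 i \sqrt{15} - \left(30 + 4\right) = 13 i \sqrt{15} - 34 = -34 + 13 i \sqrt{15}$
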